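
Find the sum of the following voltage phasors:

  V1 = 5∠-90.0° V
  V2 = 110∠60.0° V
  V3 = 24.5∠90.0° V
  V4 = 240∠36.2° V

Step 1 — Convert each phasor to rectangular form:
  V1 = 5·(cos(-90.0°) + j·sin(-90.0°)) = 0 - j5 V
  V2 = 110·(cos(60.0°) + j·sin(60.0°)) = 55 + j95.26 V
  V3 = 24.5·(cos(90.0°) + j·sin(90.0°)) = 0 + j24.5 V
  V4 = 240·(cos(36.2°) + j·sin(36.2°)) = 193.7 + j141.7 V
Step 2 — Sum components: V_total = 248.7 + j256.5 V.
Step 3 — Convert to polar: |V_total| = 357.3 V, ∠V_total = 45.9°.

V_total = 357.3∠45.9° V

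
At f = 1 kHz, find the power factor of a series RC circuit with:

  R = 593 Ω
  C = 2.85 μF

Step 1 — Angular frequency: ω = 2π·f = 2π·1000 = 6283 rad/s.
Step 2 — Component impedances:
  R: Z = R = 593 Ω
  C: Z = 1/(jωC) = -j/(ω·C) = 0 - j55.84 Ω
Step 3 — Series combination: Z_total = R + C = 593 - j55.84 Ω = 595.6∠-5.4° Ω.
Step 4 — Power factor: PF = cos(φ) = Re(Z)/|Z| = 593/595.6 = 0.9956.
Step 5 — Type: Im(Z) = -55.84 ⇒ leading (phase φ = -5.4°).

PF = 0.9956 (leading, φ = -5.4°)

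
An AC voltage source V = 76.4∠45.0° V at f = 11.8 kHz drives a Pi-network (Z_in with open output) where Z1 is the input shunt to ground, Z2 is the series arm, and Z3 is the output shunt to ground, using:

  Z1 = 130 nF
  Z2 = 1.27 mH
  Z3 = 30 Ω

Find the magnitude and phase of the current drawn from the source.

Step 1 — Angular frequency: ω = 2π·f = 2π·1.18e+04 = 7.414e+04 rad/s.
Step 2 — Component impedances:
  Z1: Z = 1/(jωC) = -j/(ω·C) = 0 - j103.8 Ω
  Z2: Z = jωL = j·7.414e+04·0.00127 = 0 + j94.16 Ω
  Z3: Z = R = 30 Ω
Step 3 — With open output, the series arm Z2 and the output shunt Z3 appear in series to ground: Z2 + Z3 = 30 + j94.16 Ω.
Step 4 — Parallel with input shunt Z1: Z_in = Z1 || (Z2 + Z3) = 325.5 + j0.3305 Ω = 325.5∠0.1° Ω.
Step 5 — Source phasor: V = 76.4∠45.0° V = 54.02 + j54.02 V.
Step 6 — Ohm's law: I = V / Z_total = (54.02 + j54.02) / (325.5 + j0.3305) = 0.1661 + j0.1658 A.
Step 7 — Convert to polar: |I| = 0.2347 A, ∠I = 44.9°.

I = 0.2347∠44.9° A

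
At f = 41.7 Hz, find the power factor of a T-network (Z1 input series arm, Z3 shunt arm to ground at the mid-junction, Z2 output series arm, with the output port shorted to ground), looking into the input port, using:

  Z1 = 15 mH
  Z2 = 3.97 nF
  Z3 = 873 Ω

Step 1 — Angular frequency: ω = 2π·f = 2π·41.7 = 262 rad/s.
Step 2 — Component impedances:
  Z1: Z = jωL = j·262·0.015 = 0 + j3.93 Ω
  Z2: Z = 1/(jωC) = -j/(ω·C) = 0 - j9.614e+05 Ω
  Z3: Z = R = 873 Ω
Step 3 — With the output port shorted to ground, the output series arm Z2 runs from the junction to ground; the shunt arm Z3 also runs from the junction to ground. They appear in parallel: Z3 || Z2 = 873 - j0.7927 Ω.
Step 4 — Series with input arm Z1: Z_in = Z1 + (Z3 || Z2) = 873 + j3.137 Ω = 873∠0.2° Ω.
Step 5 — Power factor: PF = cos(φ) = Re(Z)/|Z| = 873/873 = 1.
Step 6 — Type: Im(Z) = 3.137 ⇒ lagging (phase φ = 0.2°).

PF = 1 (lagging, φ = 0.2°)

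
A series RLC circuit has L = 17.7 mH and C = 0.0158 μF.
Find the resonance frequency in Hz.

Step 1 — Resonance condition Im(Z)=0 gives ω₀ = 1/√(LC).
Step 2 — ω₀ = 1/√(0.0177·1.58e-08) = 5.98e+04 rad/s.
Step 3 — f₀ = ω₀/(2π) = 9517 Hz.

f₀ = 9517 Hz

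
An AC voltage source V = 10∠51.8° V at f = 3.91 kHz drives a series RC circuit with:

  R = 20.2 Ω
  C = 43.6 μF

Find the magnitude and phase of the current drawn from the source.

Step 1 — Angular frequency: ω = 2π·f = 2π·3910 = 2.457e+04 rad/s.
Step 2 — Component impedances:
  R: Z = R = 20.2 Ω
  C: Z = 1/(jωC) = -j/(ω·C) = 0 - j0.9336 Ω
Step 3 — Series combination: Z_total = R + C = 20.2 - j0.9336 Ω = 20.22∠-2.6° Ω.
Step 4 — Source phasor: V = 10∠51.8° V = 6.184 + j7.859 V.
Step 5 — Ohm's law: I = V / Z_total = (6.184 + j7.859) / (20.2 - j0.9336) = 0.2875 + j0.4023 A.
Step 6 — Convert to polar: |I| = 0.4945 A, ∠I = 54.4°.

I = 0.4945∠54.4° A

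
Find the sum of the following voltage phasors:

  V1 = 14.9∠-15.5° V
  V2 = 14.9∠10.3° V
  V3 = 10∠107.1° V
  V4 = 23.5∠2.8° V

Step 1 — Convert each phasor to rectangular form:
  V1 = 14.9·(cos(-15.5°) + j·sin(-15.5°)) = 14.36 - j3.982 V
  V2 = 14.9·(cos(10.3°) + j·sin(10.3°)) = 14.66 + j2.664 V
  V3 = 10·(cos(107.1°) + j·sin(107.1°)) = -2.94 + j9.558 V
  V4 = 23.5·(cos(2.8°) + j·sin(2.8°)) = 23.47 + j1.148 V
Step 2 — Sum components: V_total = 49.55 + j9.388 V.
Step 3 — Convert to polar: |V_total| = 50.43 V, ∠V_total = 10.7°.

V_total = 50.43∠10.7° V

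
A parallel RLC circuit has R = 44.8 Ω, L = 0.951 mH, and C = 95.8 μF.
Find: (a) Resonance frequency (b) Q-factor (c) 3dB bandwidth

Step 1 — Resonance: ω₀ = 1/√(LC) = 1/√(0.000951·9.58e-05) = 3313 rad/s.
Step 2 — f₀ = ω₀/(2π) = 527.3 Hz.
Step 3 — Parallel Q: Q = R/(ω₀L) = 44.8/(3313·0.000951) = 14.22.
Step 4 — Bandwidth: Δω = ω₀/Q = 233 rad/s; BW = Δω/(2π) = 37.08 Hz.

(a) f₀ = 527.3 Hz  (b) Q = 14.22  (c) BW = 37.08 Hz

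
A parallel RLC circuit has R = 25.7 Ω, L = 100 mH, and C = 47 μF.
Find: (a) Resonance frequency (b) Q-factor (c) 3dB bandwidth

Step 1 — Resonance: ω₀ = 1/√(LC) = 1/√(0.1·4.7e-05) = 461.3 rad/s.
Step 2 — f₀ = ω₀/(2π) = 73.41 Hz.
Step 3 — Parallel Q: Q = R/(ω₀L) = 25.7/(461.3·0.1) = 0.5572.
Step 4 — Bandwidth: Δω = ω₀/Q = 827.9 rad/s; BW = Δω/(2π) = 131.8 Hz.

(a) f₀ = 73.41 Hz  (b) Q = 0.5572  (c) BW = 131.8 Hz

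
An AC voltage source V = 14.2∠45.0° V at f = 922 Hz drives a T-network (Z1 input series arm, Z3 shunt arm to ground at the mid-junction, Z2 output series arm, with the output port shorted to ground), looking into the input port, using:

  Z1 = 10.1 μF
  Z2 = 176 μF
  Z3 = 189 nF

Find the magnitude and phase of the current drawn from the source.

Step 1 — Angular frequency: ω = 2π·f = 2π·922 = 5793 rad/s.
Step 2 — Component impedances:
  Z1: Z = 1/(jωC) = -j/(ω·C) = 0 - j17.09 Ω
  Z2: Z = 1/(jωC) = -j/(ω·C) = 0 - j0.9808 Ω
  Z3: Z = 1/(jωC) = -j/(ω·C) = 0 - j913.3 Ω
Step 3 — With the output port shorted to ground, the output series arm Z2 runs from the junction to ground; the shunt arm Z3 also runs from the junction to ground. They appear in parallel: Z3 || Z2 = 0 - j0.9797 Ω.
Step 4 — Series with input arm Z1: Z_in = Z1 + (Z3 || Z2) = 0 - j18.07 Ω = 18.07∠-90.0° Ω.
Step 5 — Source phasor: V = 14.2∠45.0° V = 10.04 + j10.04 V.
Step 6 — Ohm's law: I = V / Z_total = (10.04 + j10.04) / (0 - j18.07) = -0.5556 + j0.5556 A.
Step 7 — Convert to polar: |I| = 0.7858 A, ∠I = 135.0°.

I = 0.7858∠135.0° A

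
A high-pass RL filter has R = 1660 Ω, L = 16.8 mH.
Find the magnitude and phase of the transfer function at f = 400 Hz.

Step 1 — Angular frequency: ω = 2π·400 = 2513 rad/s.
Step 2 — Transfer function: H(jω) = jωL/(R + jωL).
Step 3 — Numerator jωL = j·42.22; denominator R + jωL = 1660 + j42.22.
Step 4 — H = 0.0006465 + j0.02542.
Step 5 — Magnitude: |H| = 0.02543 (-31.9 dB); phase: φ = 88.5°.

|H| = 0.02543 (-31.9 dB), φ = 88.5°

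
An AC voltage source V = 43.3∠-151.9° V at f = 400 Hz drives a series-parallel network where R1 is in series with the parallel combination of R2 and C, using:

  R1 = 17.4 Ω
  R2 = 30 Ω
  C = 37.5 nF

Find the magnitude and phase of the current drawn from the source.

Step 1 — Angular frequency: ω = 2π·f = 2π·400 = 2513 rad/s.
Step 2 — Component impedances:
  R1: Z = R = 17.4 Ω
  R2: Z = R = 30 Ω
  C: Z = 1/(jωC) = -j/(ω·C) = 0 - j1.061e+04 Ω
Step 3 — Parallel branch: R2 || C = 1/(1/R2 + 1/C) = 30 - j0.08482 Ω.
Step 4 — Series with R1: Z_total = R1 + (R2 || C) = 47.4 - j0.08482 Ω = 47.4∠-0.1° Ω.
Step 5 — Source phasor: V = 43.3∠-151.9° V = -38.2 - j20.39 V.
Step 6 — Ohm's law: I = V / Z_total = (-38.2 - j20.39) / (47.4 - j0.08482) = -0.8051 - j0.4317 A.
Step 7 — Convert to polar: |I| = 0.9135 A, ∠I = -151.8°.

I = 0.9135∠-151.8° A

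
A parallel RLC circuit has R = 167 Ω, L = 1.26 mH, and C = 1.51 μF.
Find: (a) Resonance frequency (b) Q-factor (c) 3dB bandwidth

Step 1 — Resonance: ω₀ = 1/√(LC) = 1/√(0.00126·1.51e-06) = 2.293e+04 rad/s.
Step 2 — f₀ = ω₀/(2π) = 3649 Hz.
Step 3 — Parallel Q: Q = R/(ω₀L) = 167/(2.293e+04·0.00126) = 5.781.
Step 4 — Bandwidth: Δω = ω₀/Q = 3966 rad/s; BW = Δω/(2π) = 631.1 Hz.

(a) f₀ = 3649 Hz  (b) Q = 5.781  (c) BW = 631.1 Hz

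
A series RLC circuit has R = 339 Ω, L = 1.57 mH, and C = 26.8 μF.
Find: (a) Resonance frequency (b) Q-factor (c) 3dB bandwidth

Step 1 — Resonance: ω₀ = 1/√(LC) = 1/√(0.00157·2.68e-05) = 4875 rad/s.
Step 2 — f₀ = ω₀/(2π) = 775.9 Hz.
Step 3 — Series Q: Q = ω₀L/R = 4875·0.00157/339 = 0.02258.
Step 4 — Bandwidth: Δω = ω₀/Q = 2.159e+05 rad/s; BW = Δω/(2π) = 3.437e+04 Hz.

(a) f₀ = 775.9 Hz  (b) Q = 0.02258  (c) BW = 3.437e+04 Hz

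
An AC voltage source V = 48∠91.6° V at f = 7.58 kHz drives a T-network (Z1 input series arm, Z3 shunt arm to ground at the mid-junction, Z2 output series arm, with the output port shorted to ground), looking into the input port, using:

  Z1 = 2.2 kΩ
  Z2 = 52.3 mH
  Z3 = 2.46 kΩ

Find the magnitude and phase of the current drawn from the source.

Step 1 — Angular frequency: ω = 2π·f = 2π·7580 = 4.763e+04 rad/s.
Step 2 — Component impedances:
  Z1: Z = R = 2200 Ω
  Z2: Z = jωL = j·4.763e+04·0.0523 = 0 + j2491 Ω
  Z3: Z = R = 2460 Ω
Step 3 — With the output port shorted to ground, the output series arm Z2 runs from the junction to ground; the shunt arm Z3 also runs from the junction to ground. They appear in parallel: Z3 || Z2 = 1245 + j1230 Ω.
Step 4 — Series with input arm Z1: Z_in = Z1 + (Z3 || Z2) = 3445 + j1230 Ω = 3658∠19.6° Ω.
Step 5 — Source phasor: V = 48∠91.6° V = -1.34 + j47.98 V.
Step 6 — Ohm's law: I = V / Z_total = (-1.34 + j47.98) / (3445 + j1230) = 0.004064 + j0.01248 A.
Step 7 — Convert to polar: |I| = 0.01312 A, ∠I = 72.0°.

I = 0.01312∠72.0° A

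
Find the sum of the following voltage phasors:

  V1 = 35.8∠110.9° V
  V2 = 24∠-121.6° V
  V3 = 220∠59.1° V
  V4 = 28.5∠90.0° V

Step 1 — Convert each phasor to rectangular form:
  V1 = 35.8·(cos(110.9°) + j·sin(110.9°)) = -12.77 + j33.44 V
  V2 = 24·(cos(-121.6°) + j·sin(-121.6°)) = -12.58 - j20.44 V
  V3 = 220·(cos(59.1°) + j·sin(59.1°)) = 113 + j188.8 V
  V4 = 28.5·(cos(90.0°) + j·sin(90.0°)) = 0 + j28.5 V
Step 2 — Sum components: V_total = 87.63 + j230.3 V.
Step 3 — Convert to polar: |V_total| = 246.4 V, ∠V_total = 69.2°.

V_total = 246.4∠69.2° V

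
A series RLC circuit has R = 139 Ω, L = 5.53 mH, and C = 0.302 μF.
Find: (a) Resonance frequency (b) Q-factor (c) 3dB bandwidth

Step 1 — Resonance: ω₀ = 1/√(LC) = 1/√(0.00553·3.02e-07) = 2.447e+04 rad/s.
Step 2 — f₀ = ω₀/(2π) = 3895 Hz.
Step 3 — Series Q: Q = ω₀L/R = 2.447e+04·0.00553/139 = 0.9735.
Step 4 — Bandwidth: Δω = ω₀/Q = 2.514e+04 rad/s; BW = Δω/(2π) = 4000 Hz.

(a) f₀ = 3895 Hz  (b) Q = 0.9735  (c) BW = 4000 Hz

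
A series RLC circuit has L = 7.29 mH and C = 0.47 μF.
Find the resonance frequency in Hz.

Step 1 — Resonance condition Im(Z)=0 gives ω₀ = 1/√(LC).
Step 2 — ω₀ = 1/√(0.00729·4.7e-07) = 1.708e+04 rad/s.
Step 3 — f₀ = ω₀/(2π) = 2719 Hz.

f₀ = 2719 Hz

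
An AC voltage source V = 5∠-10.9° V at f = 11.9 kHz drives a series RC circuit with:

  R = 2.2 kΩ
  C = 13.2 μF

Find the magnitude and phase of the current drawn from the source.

Step 1 — Angular frequency: ω = 2π·f = 2π·1.19e+04 = 7.477e+04 rad/s.
Step 2 — Component impedances:
  R: Z = R = 2200 Ω
  C: Z = 1/(jωC) = -j/(ω·C) = 0 - j1.013 Ω
Step 3 — Series combination: Z_total = R + C = 2200 - j1.013 Ω = 2200∠-0.0° Ω.
Step 4 — Source phasor: V = 5∠-10.9° V = 4.91 - j0.9455 V.
Step 5 — Ohm's law: I = V / Z_total = (4.91 - j0.9455) / (2200 - j1.013) = 0.002232 - j0.0004287 A.
Step 6 — Convert to polar: |I| = 0.002273 A, ∠I = -10.9°.

I = 0.002273∠-10.9° A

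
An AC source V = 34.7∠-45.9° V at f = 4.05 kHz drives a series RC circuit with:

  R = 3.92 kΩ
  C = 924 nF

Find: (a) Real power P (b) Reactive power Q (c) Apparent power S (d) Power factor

Step 1 — Angular frequency: ω = 2π·f = 2π·4050 = 2.545e+04 rad/s.
Step 2 — Component impedances:
  R: Z = R = 3920 Ω
  C: Z = 1/(jωC) = -j/(ω·C) = 0 - j42.53 Ω
Step 3 — Series combination: Z_total = R + C = 3920 - j42.53 Ω = 3920∠-0.6° Ω.
Step 4 — Source phasor: V = 34.7∠-45.9° V = 24.15 - j24.92 V.
Step 5 — Current: I = V / Z = 0.006228 - j0.006289 A = 0.008852∠-45.3° A.
Step 6 — Complex power: S = V·I* = 0.3071 - j0.003332 VA.
Step 7 — Real power: P = Re(S) = 0.3071 W.
Step 8 — Reactive power: Q = Im(S) = -0.003332 VAR.
Step 9 — Apparent power: |S| = 0.3071 VA.
Step 10 — Power factor: PF = P/|S| = 0.9999 (leading).

(a) P = 0.3071 W  (b) Q = -0.003332 VAR  (c) S = 0.3071 VA  (d) PF = 0.9999 (leading)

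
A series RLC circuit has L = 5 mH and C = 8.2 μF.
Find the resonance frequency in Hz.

Step 1 — Resonance condition Im(Z)=0 gives ω₀ = 1/√(LC).
Step 2 — ω₀ = 1/√(0.005·8.2e-06) = 4939 rad/s.
Step 3 — f₀ = ω₀/(2π) = 786 Hz.

f₀ = 786 Hz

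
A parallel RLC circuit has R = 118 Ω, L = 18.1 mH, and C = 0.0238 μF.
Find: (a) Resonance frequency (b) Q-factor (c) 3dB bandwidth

Step 1 — Resonance: ω₀ = 1/√(LC) = 1/√(0.0181·2.38e-08) = 4.818e+04 rad/s.
Step 2 — f₀ = ω₀/(2π) = 7668 Hz.
Step 3 — Parallel Q: Q = R/(ω₀L) = 118/(4.818e+04·0.0181) = 0.1353.
Step 4 — Bandwidth: Δω = ω₀/Q = 3.561e+05 rad/s; BW = Δω/(2π) = 5.667e+04 Hz.

(a) f₀ = 7668 Hz  (b) Q = 0.1353  (c) BW = 5.667e+04 Hz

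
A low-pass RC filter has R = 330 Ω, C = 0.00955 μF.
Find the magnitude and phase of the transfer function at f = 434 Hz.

Step 1 — Angular frequency: ω = 2π·434 = 2727 rad/s.
Step 2 — Transfer function: H(jω) = 1/(1 + jωRC).
Step 3 — Denominator: 1 + jωRC = 1 + j·2727·330·9.55e-09 = 1 + j0.008594.
Step 4 — H = 0.9999 - j0.008593.
Step 5 — Magnitude: |H| = 1 (-0.0 dB); phase: φ = -0.5°.

|H| = 1 (-0.0 dB), φ = -0.5°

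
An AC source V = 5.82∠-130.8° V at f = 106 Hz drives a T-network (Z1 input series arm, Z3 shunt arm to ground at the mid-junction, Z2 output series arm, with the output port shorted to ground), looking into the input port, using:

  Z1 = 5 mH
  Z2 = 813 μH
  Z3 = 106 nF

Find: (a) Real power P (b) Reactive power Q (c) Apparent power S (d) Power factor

Step 1 — Angular frequency: ω = 2π·f = 2π·106 = 666 rad/s.
Step 2 — Component impedances:
  Z1: Z = jωL = j·666·0.005 = 0 + j3.33 Ω
  Z2: Z = jωL = j·666·0.000813 = 0 + j0.5415 Ω
  Z3: Z = 1/(jωC) = -j/(ω·C) = 0 - j1.416e+04 Ω
Step 3 — With the output port shorted to ground, the output series arm Z2 runs from the junction to ground; the shunt arm Z3 also runs from the junction to ground. They appear in parallel: Z3 || Z2 = 0 + j0.5415 Ω.
Step 4 — Series with input arm Z1: Z_in = Z1 + (Z3 || Z2) = 0 + j3.872 Ω = 3.872∠90.0° Ω.
Step 5 — Source phasor: V = 5.82∠-130.8° V = -3.803 - j4.406 V.
Step 6 — Current: I = V / Z = -1.138 + j0.9823 A = 1.503∠139.2° A.
Step 7 — Complex power: S = V·I* = 0 + j8.749 VA.
Step 8 — Real power: P = Re(S) = 0 W.
Step 9 — Reactive power: Q = Im(S) = 8.749 VAR.
Step 10 — Apparent power: |S| = 8.749 VA.
Step 11 — Power factor: PF = P/|S| = 0 (lagging).

(a) P = 0 W  (b) Q = 8.749 VAR  (c) S = 8.749 VA  (d) PF = 0 (lagging)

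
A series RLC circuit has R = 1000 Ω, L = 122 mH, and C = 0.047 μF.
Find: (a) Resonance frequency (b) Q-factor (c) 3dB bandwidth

Step 1 — Resonance: ω₀ = 1/√(LC) = 1/√(0.122·4.7e-08) = 1.321e+04 rad/s.
Step 2 — f₀ = ω₀/(2π) = 2102 Hz.
Step 3 — Series Q: Q = ω₀L/R = 1.321e+04·0.122/1000 = 1.611.
Step 4 — Bandwidth: Δω = ω₀/Q = 8197 rad/s; BW = Δω/(2π) = 1305 Hz.

(a) f₀ = 2102 Hz  (b) Q = 1.611  (c) BW = 1305 Hz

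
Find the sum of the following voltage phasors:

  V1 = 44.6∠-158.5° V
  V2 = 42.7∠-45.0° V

Step 1 — Convert each phasor to rectangular form:
  V1 = 44.6·(cos(-158.5°) + j·sin(-158.5°)) = -41.5 - j16.35 V
  V2 = 42.7·(cos(-45.0°) + j·sin(-45.0°)) = 30.19 - j30.19 V
Step 2 — Sum components: V_total = -11.3 - j46.54 V.
Step 3 — Convert to polar: |V_total| = 47.89 V, ∠V_total = -103.7°.

V_total = 47.89∠-103.7° V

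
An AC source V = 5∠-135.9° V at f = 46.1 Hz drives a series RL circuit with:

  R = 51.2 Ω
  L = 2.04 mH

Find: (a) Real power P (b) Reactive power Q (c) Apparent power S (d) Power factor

Step 1 — Angular frequency: ω = 2π·f = 2π·46.1 = 289.7 rad/s.
Step 2 — Component impedances:
  R: Z = R = 51.2 Ω
  L: Z = jωL = j·289.7·0.00204 = 0 + j0.5909 Ω
Step 3 — Series combination: Z_total = R + L = 51.2 + j0.5909 Ω = 51.2∠0.7° Ω.
Step 4 — Source phasor: V = 5∠-135.9° V = -3.591 - j3.48 V.
Step 5 — Current: I = V / Z = -0.0709 - j0.06714 A = 0.09765∠-136.6° A.
Step 6 — Complex power: S = V·I* = 0.4882 + j0.005634 VA.
Step 7 — Real power: P = Re(S) = 0.4882 W.
Step 8 — Reactive power: Q = Im(S) = 0.005634 VAR.
Step 9 — Apparent power: |S| = 0.4882 VA.
Step 10 — Power factor: PF = P/|S| = 0.9999 (lagging).

(a) P = 0.4882 W  (b) Q = 0.005634 VAR  (c) S = 0.4882 VA  (d) PF = 0.9999 (lagging)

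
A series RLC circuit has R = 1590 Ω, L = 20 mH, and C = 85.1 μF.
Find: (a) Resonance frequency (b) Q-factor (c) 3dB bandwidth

Step 1 — Resonance: ω₀ = 1/√(LC) = 1/√(0.02·8.51e-05) = 766.5 rad/s.
Step 2 — f₀ = ω₀/(2π) = 122 Hz.
Step 3 — Series Q: Q = ω₀L/R = 766.5·0.02/1590 = 0.009642.
Step 4 — Bandwidth: Δω = ω₀/Q = 7.95e+04 rad/s; BW = Δω/(2π) = 1.265e+04 Hz.

(a) f₀ = 122 Hz  (b) Q = 0.009642  (c) BW = 1.265e+04 Hz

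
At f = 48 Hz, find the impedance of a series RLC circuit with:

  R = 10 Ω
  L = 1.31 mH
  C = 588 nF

Step 1 — Angular frequency: ω = 2π·f = 2π·48 = 301.6 rad/s.
Step 2 — Component impedances:
  R: Z = R = 10 Ω
  L: Z = jωL = j·301.6·0.00131 = 0 + j0.3951 Ω
  C: Z = 1/(jωC) = -j/(ω·C) = 0 - j5639 Ω
Step 3 — Series combination: Z_total = R + L + C = 10 - j5639 Ω = 5639∠-89.9° Ω.

Z = 10 - j5639 Ω = 5639∠-89.9° Ω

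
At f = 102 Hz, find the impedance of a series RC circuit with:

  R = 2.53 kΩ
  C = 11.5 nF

Step 1 — Angular frequency: ω = 2π·f = 2π·102 = 640.9 rad/s.
Step 2 — Component impedances:
  R: Z = R = 2530 Ω
  C: Z = 1/(jωC) = -j/(ω·C) = 0 - j1.357e+05 Ω
Step 3 — Series combination: Z_total = R + C = 2530 - j1.357e+05 Ω = 1.357e+05∠-88.9° Ω.

Z = 2530 - j1.357e+05 Ω = 1.357e+05∠-88.9° Ω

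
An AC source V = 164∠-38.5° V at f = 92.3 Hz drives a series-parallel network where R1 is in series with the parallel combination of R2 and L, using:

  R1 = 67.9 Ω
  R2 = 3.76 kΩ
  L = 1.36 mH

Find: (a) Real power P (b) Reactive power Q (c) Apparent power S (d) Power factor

Step 1 — Angular frequency: ω = 2π·f = 2π·92.3 = 579.9 rad/s.
Step 2 — Component impedances:
  R1: Z = R = 67.9 Ω
  R2: Z = R = 3760 Ω
  L: Z = jωL = j·579.9·0.00136 = 0 + j0.7887 Ω
Step 3 — Parallel branch: R2 || L = 1/(1/R2 + 1/L) = 0.0001654 + j0.7887 Ω.
Step 4 — Series with R1: Z_total = R1 + (R2 || L) = 67.9 + j0.7887 Ω = 67.9∠0.7° Ω.
Step 5 — Source phasor: V = 164∠-38.5° V = 128.3 - j102.1 V.
Step 6 — Current: I = V / Z = 1.873 - j1.525 A = 2.415∠-39.2° A.
Step 7 — Complex power: S = V·I* = 396.1 + j4.601 VA.
Step 8 — Real power: P = Re(S) = 396.1 W.
Step 9 — Reactive power: Q = Im(S) = 4.601 VAR.
Step 10 — Apparent power: |S| = 396.1 VA.
Step 11 — Power factor: PF = P/|S| = 0.9999 (lagging).

(a) P = 396.1 W  (b) Q = 4.601 VAR  (c) S = 396.1 VA  (d) PF = 0.9999 (lagging)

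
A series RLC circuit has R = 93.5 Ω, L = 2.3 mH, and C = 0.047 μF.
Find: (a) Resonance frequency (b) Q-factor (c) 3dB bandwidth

Step 1 — Resonance condition Im(Z)=0 gives ω₀ = 1/√(LC).
Step 2 — ω₀ = 1/√(0.0023·4.7e-08) = 9.618e+04 rad/s.
Step 3 — f₀ = ω₀/(2π) = 1.531e+04 Hz.
Step 4 — Series Q: Q = ω₀L/R = 9.618e+04·0.0023/93.5 = 2.366.
Step 5 — 3dB bandwidth: Δω = ω₀/Q = 4.065e+04 rad/s; BW = Δω/(2π) = 6470 Hz.

(a) f₀ = 1.531e+04 Hz  (b) Q = 2.366  (c) BW = 6470 Hz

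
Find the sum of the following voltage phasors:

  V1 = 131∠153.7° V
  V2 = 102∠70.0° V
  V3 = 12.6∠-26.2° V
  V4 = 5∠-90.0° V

Step 1 — Convert each phasor to rectangular form:
  V1 = 131·(cos(153.7°) + j·sin(153.7°)) = -117.4 + j58.04 V
  V2 = 102·(cos(70.0°) + j·sin(70.0°)) = 34.89 + j95.85 V
  V3 = 12.6·(cos(-26.2°) + j·sin(-26.2°)) = 11.31 - j5.563 V
  V4 = 5·(cos(-90.0°) + j·sin(-90.0°)) = 0 - j5 V
Step 2 — Sum components: V_total = -71.25 + j143.3 V.
Step 3 — Convert to polar: |V_total| = 160.1 V, ∠V_total = 116.4°.

V_total = 160.1∠116.4° V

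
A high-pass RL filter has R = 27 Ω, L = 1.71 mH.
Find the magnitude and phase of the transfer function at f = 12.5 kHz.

Step 1 — Angular frequency: ω = 2π·1.25e+04 = 7.854e+04 rad/s.
Step 2 — Transfer function: H(jω) = jωL/(R + jωL).
Step 3 — Numerator jωL = j·134.3; denominator R + jωL = 27 + j134.3.
Step 4 — H = 0.9612 + j0.1932.
Step 5 — Magnitude: |H| = 0.9804 (-0.2 dB); phase: φ = 11.4°.

|H| = 0.9804 (-0.2 dB), φ = 11.4°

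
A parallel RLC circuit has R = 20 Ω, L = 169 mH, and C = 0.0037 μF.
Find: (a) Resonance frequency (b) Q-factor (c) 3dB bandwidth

Step 1 — Resonance: ω₀ = 1/√(LC) = 1/√(0.169·3.7e-09) = 3.999e+04 rad/s.
Step 2 — f₀ = ω₀/(2π) = 6365 Hz.
Step 3 — Parallel Q: Q = R/(ω₀L) = 20/(3.999e+04·0.169) = 0.002959.
Step 4 — Bandwidth: Δω = ω₀/Q = 1.351e+07 rad/s; BW = Δω/(2π) = 2.151e+06 Hz.

(a) f₀ = 6365 Hz  (b) Q = 0.002959  (c) BW = 2.151e+06 Hz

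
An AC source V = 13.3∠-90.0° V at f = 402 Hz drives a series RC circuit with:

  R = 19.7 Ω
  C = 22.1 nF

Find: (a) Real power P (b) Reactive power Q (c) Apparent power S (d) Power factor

Step 1 — Angular frequency: ω = 2π·f = 2π·402 = 2526 rad/s.
Step 2 — Component impedances:
  R: Z = R = 19.7 Ω
  C: Z = 1/(jωC) = -j/(ω·C) = 0 - j1.791e+04 Ω
Step 3 — Series combination: Z_total = R + C = 19.7 - j1.791e+04 Ω = 1.791e+04∠-89.9° Ω.
Step 4 — Source phasor: V = 13.3∠-90.0° V = 0 - j13.3 V.
Step 5 — Current: I = V / Z = 0.0007424 - j8.164e-07 A = 0.0007424∠-0.1° A.
Step 6 — Complex power: S = V·I* = 1.086e-05 - j0.009874 VA.
Step 7 — Real power: P = Re(S) = 1.086e-05 W.
Step 8 — Reactive power: Q = Im(S) = -0.009874 VAR.
Step 9 — Apparent power: |S| = 0.009874 VA.
Step 10 — Power factor: PF = P/|S| = 0.0011 (leading).

(a) P = 1.086e-05 W  (b) Q = -0.009874 VAR  (c) S = 0.009874 VA  (d) PF = 0.0011 (leading)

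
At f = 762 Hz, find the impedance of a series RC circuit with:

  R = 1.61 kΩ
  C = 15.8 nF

Step 1 — Angular frequency: ω = 2π·f = 2π·762 = 4788 rad/s.
Step 2 — Component impedances:
  R: Z = R = 1610 Ω
  C: Z = 1/(jωC) = -j/(ω·C) = 0 - j1.322e+04 Ω
Step 3 — Series combination: Z_total = R + C = 1610 - j1.322e+04 Ω = 1.332e+04∠-83.1° Ω.

Z = 1610 - j1.322e+04 Ω = 1.332e+04∠-83.1° Ω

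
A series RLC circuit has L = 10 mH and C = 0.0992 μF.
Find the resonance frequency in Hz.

Step 1 — Resonance condition Im(Z)=0 gives ω₀ = 1/√(LC).
Step 2 — ω₀ = 1/√(0.01·9.92e-08) = 3.175e+04 rad/s.
Step 3 — f₀ = ω₀/(2π) = 5053 Hz.

f₀ = 5053 Hz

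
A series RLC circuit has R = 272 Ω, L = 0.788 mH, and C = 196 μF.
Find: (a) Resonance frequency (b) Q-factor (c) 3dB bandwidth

Step 1 — Resonance: ω₀ = 1/√(LC) = 1/√(0.000788·0.000196) = 2545 rad/s.
Step 2 — f₀ = ω₀/(2π) = 405 Hz.
Step 3 — Series Q: Q = ω₀L/R = 2545·0.000788/272 = 0.007372.
Step 4 — Bandwidth: Δω = ω₀/Q = 3.452e+05 rad/s; BW = Δω/(2π) = 5.494e+04 Hz.

(a) f₀ = 405 Hz  (b) Q = 0.007372  (c) BW = 5.494e+04 Hz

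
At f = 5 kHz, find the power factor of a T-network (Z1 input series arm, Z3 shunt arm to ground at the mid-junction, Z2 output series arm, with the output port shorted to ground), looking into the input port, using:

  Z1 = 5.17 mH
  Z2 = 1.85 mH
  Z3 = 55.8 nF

Step 1 — Angular frequency: ω = 2π·f = 2π·5000 = 3.142e+04 rad/s.
Step 2 — Component impedances:
  Z1: Z = jωL = j·3.142e+04·0.00517 = 0 + j162.4 Ω
  Z2: Z = jωL = j·3.142e+04·0.00185 = 0 + j58.12 Ω
  Z3: Z = 1/(jωC) = -j/(ω·C) = 0 - j570.4 Ω
Step 3 — With the output port shorted to ground, the output series arm Z2 runs from the junction to ground; the shunt arm Z3 also runs from the junction to ground. They appear in parallel: Z3 || Z2 = 0 + j64.71 Ω.
Step 4 — Series with input arm Z1: Z_in = Z1 + (Z3 || Z2) = 0 + j227.1 Ω = 227.1∠90.0° Ω.
Step 5 — Power factor: PF = cos(φ) = Re(Z)/|Z| = 0/227.1 = 0.
Step 6 — Type: Im(Z) = 227.1 ⇒ lagging (phase φ = 90.0°).

PF = 0 (lagging, φ = 90.0°)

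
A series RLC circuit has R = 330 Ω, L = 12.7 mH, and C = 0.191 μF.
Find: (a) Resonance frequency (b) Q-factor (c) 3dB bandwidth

Step 1 — Resonance condition Im(Z)=0 gives ω₀ = 1/√(LC).
Step 2 — ω₀ = 1/√(0.0127·1.91e-07) = 2.03e+04 rad/s.
Step 3 — f₀ = ω₀/(2π) = 3231 Hz.
Step 4 — Series Q: Q = ω₀L/R = 2.03e+04·0.0127/330 = 0.7814.
Step 5 — 3dB bandwidth: Δω = ω₀/Q = 2.598e+04 rad/s; BW = Δω/(2π) = 4136 Hz.

(a) f₀ = 3231 Hz  (b) Q = 0.7814  (c) BW = 4136 Hz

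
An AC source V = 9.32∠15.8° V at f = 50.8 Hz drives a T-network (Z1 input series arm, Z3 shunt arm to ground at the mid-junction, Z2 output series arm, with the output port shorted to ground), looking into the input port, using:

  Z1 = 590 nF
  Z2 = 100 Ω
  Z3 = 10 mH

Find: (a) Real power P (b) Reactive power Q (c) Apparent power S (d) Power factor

Step 1 — Angular frequency: ω = 2π·f = 2π·50.8 = 319.2 rad/s.
Step 2 — Component impedances:
  Z1: Z = 1/(jωC) = -j/(ω·C) = 0 - j5310 Ω
  Z2: Z = R = 100 Ω
  Z3: Z = jωL = j·319.2·0.01 = 0 + j3.192 Ω
Step 3 — With the output port shorted to ground, the output series arm Z2 runs from the junction to ground; the shunt arm Z3 also runs from the junction to ground. They appear in parallel: Z3 || Z2 = 0.1018 + j3.189 Ω.
Step 4 — Series with input arm Z1: Z_in = Z1 + (Z3 || Z2) = 0.1018 - j5307 Ω = 5307∠-90.0° Ω.
Step 5 — Source phasor: V = 9.32∠15.8° V = 8.968 + j2.538 V.
Step 6 — Current: I = V / Z = -0.0004781 + j0.00169 A = 0.001756∠105.8° A.
Step 7 — Complex power: S = V·I* = 3.139e-07 - j0.01637 VA.
Step 8 — Real power: P = Re(S) = 3.139e-07 W.
Step 9 — Reactive power: Q = Im(S) = -0.01637 VAR.
Step 10 — Apparent power: |S| = 0.01637 VA.
Step 11 — Power factor: PF = P/|S| = 1.918e-05 (leading).

(a) P = 3.139e-07 W  (b) Q = -0.01637 VAR  (c) S = 0.01637 VA  (d) PF = 1.918e-05 (leading)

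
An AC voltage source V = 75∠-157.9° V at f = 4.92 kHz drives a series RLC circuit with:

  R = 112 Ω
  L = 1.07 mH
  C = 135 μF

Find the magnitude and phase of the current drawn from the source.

Step 1 — Angular frequency: ω = 2π·f = 2π·4920 = 3.091e+04 rad/s.
Step 2 — Component impedances:
  R: Z = R = 112 Ω
  L: Z = jωL = j·3.091e+04·0.00107 = 0 + j33.08 Ω
  C: Z = 1/(jωC) = -j/(ω·C) = 0 - j0.2396 Ω
Step 3 — Series combination: Z_total = R + L + C = 112 + j32.84 Ω = 116.7∠16.3° Ω.
Step 4 — Source phasor: V = 75∠-157.9° V = -69.49 - j28.22 V.
Step 5 — Ohm's law: I = V / Z_total = (-69.49 - j28.22) / (112 + j32.84) = -0.6393 - j0.06448 A.
Step 6 — Convert to polar: |I| = 0.6426 A, ∠I = -174.2°.

I = 0.6426∠-174.2° A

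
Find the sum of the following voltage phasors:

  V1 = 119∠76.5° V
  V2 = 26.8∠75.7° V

Step 1 — Convert each phasor to rectangular form:
  V1 = 119·(cos(76.5°) + j·sin(76.5°)) = 27.78 + j115.7 V
  V2 = 26.8·(cos(75.7°) + j·sin(75.7°)) = 6.62 + j25.97 V
Step 2 — Sum components: V_total = 34.4 + j141.7 V.
Step 3 — Convert to polar: |V_total| = 145.8 V, ∠V_total = 76.4°.

V_total = 145.8∠76.4° V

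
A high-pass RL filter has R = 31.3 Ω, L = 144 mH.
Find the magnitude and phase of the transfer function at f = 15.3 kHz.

Step 1 — Angular frequency: ω = 2π·1.53e+04 = 9.613e+04 rad/s.
Step 2 — Transfer function: H(jω) = jωL/(R + jωL).
Step 3 — Numerator jωL = j·1.384e+04; denominator R + jωL = 31.3 + j1.384e+04.
Step 4 — H = 1 + j0.002261.
Step 5 — Magnitude: |H| = 1 (-0.0 dB); phase: φ = 0.1°.

|H| = 1 (-0.0 dB), φ = 0.1°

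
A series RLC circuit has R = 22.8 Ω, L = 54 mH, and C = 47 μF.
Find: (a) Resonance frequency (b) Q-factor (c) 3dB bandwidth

Step 1 — Resonance: ω₀ = 1/√(LC) = 1/√(0.054·4.7e-05) = 627.7 rad/s.
Step 2 — f₀ = ω₀/(2π) = 99.9 Hz.
Step 3 — Series Q: Q = ω₀L/R = 627.7·0.054/22.8 = 1.487.
Step 4 — Bandwidth: Δω = ω₀/Q = 422.2 rad/s; BW = Δω/(2π) = 67.2 Hz.

(a) f₀ = 99.9 Hz  (b) Q = 1.487  (c) BW = 67.2 Hz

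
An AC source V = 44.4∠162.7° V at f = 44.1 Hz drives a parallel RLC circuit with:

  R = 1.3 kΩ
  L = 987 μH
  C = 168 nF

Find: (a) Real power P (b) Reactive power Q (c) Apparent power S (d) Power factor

Step 1 — Angular frequency: ω = 2π·f = 2π·44.1 = 277.1 rad/s.
Step 2 — Component impedances:
  R: Z = R = 1300 Ω
  L: Z = jωL = j·277.1·0.000987 = 0 + j0.2735 Ω
  C: Z = 1/(jωC) = -j/(ω·C) = 0 - j2.148e+04 Ω
Step 3 — Parallel combination: 1/Z_total = 1/R + 1/L + 1/C; Z_total = 5.754e-05 + j0.2735 Ω = 0.2735∠90.0° Ω.
Step 4 — Source phasor: V = 44.4∠162.7° V = -42.39 + j13.2 V.
Step 5 — Current: I = V / Z = 48.25 + j155 A = 162.3∠72.7° A.
Step 6 — Complex power: S = V·I* = 1.516 + j7208 VA.
Step 7 — Real power: P = Re(S) = 1.516 W.
Step 8 — Reactive power: Q = Im(S) = 7208 VAR.
Step 9 — Apparent power: |S| = 7208 VA.
Step 10 — Power factor: PF = P/|S| = 0.0002104 (lagging).

(a) P = 1.516 W  (b) Q = 7208 VAR  (c) S = 7208 VA  (d) PF = 0.0002104 (lagging)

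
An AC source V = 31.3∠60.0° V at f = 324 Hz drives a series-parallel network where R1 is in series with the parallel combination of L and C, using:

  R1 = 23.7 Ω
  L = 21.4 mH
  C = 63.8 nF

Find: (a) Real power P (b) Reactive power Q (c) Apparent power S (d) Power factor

Step 1 — Angular frequency: ω = 2π·f = 2π·324 = 2036 rad/s.
Step 2 — Component impedances:
  R1: Z = R = 23.7 Ω
  L: Z = jωL = j·2036·0.0214 = 0 + j43.57 Ω
  C: Z = 1/(jωC) = -j/(ω·C) = 0 - j7699 Ω
Step 3 — Parallel branch: L || C = 1/(1/L + 1/C) = 0 + j43.81 Ω.
Step 4 — Series with R1: Z_total = R1 + (L || C) = 23.7 + j43.81 Ω = 49.81∠61.6° Ω.
Step 5 — Source phasor: V = 31.3∠60.0° V = 15.65 + j27.11 V.
Step 6 — Current: I = V / Z = 0.6281 - j0.01743 A = 0.6284∠-1.6° A.
Step 7 — Complex power: S = V·I* = 9.358 + j17.3 VA.
Step 8 — Real power: P = Re(S) = 9.358 W.
Step 9 — Reactive power: Q = Im(S) = 17.3 VAR.
Step 10 — Apparent power: |S| = 19.67 VA.
Step 11 — Power factor: PF = P/|S| = 0.4758 (lagging).

(a) P = 9.358 W  (b) Q = 17.3 VAR  (c) S = 19.67 VA  (d) PF = 0.4758 (lagging)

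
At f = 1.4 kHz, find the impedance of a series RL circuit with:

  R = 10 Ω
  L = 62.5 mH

Step 1 — Angular frequency: ω = 2π·f = 2π·1400 = 8796 rad/s.
Step 2 — Component impedances:
  R: Z = R = 10 Ω
  L: Z = jωL = j·8796·0.0625 = 0 + j549.8 Ω
Step 3 — Series combination: Z_total = R + L = 10 + j549.8 Ω = 549.9∠89.0° Ω.

Z = 10 + j549.8 Ω = 549.9∠89.0° Ω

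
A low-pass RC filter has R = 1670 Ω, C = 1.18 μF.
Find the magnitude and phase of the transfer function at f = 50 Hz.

Step 1 — Angular frequency: ω = 2π·50 = 314.2 rad/s.
Step 2 — Transfer function: H(jω) = 1/(1 + jωRC).
Step 3 — Denominator: 1 + jωRC = 1 + j·314.2·1670·1.18e-06 = 1 + j0.6191.
Step 4 — H = 0.7229 - j0.4476.
Step 5 — Magnitude: |H| = 0.8503 (-1.4 dB); phase: φ = -31.8°.

|H| = 0.8503 (-1.4 dB), φ = -31.8°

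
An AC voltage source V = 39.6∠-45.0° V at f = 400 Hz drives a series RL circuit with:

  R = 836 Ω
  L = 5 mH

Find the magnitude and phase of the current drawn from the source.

Step 1 — Angular frequency: ω = 2π·f = 2π·400 = 2513 rad/s.
Step 2 — Component impedances:
  R: Z = R = 836 Ω
  L: Z = jωL = j·2513·0.005 = 0 + j12.57 Ω
Step 3 — Series combination: Z_total = R + L = 836 + j12.57 Ω = 836.1∠0.9° Ω.
Step 4 — Source phasor: V = 39.6∠-45.0° V = 28 - j28 V.
Step 5 — Ohm's law: I = V / Z_total = (28 - j28) / (836 + j12.57) = 0.03298 - j0.03399 A.
Step 6 — Convert to polar: |I| = 0.04736 A, ∠I = -45.9°.

I = 0.04736∠-45.9° A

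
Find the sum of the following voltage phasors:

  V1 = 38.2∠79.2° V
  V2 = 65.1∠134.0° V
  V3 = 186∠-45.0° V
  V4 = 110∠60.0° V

Step 1 — Convert each phasor to rectangular form:
  V1 = 38.2·(cos(79.2°) + j·sin(79.2°)) = 7.158 + j37.52 V
  V2 = 65.1·(cos(134.0°) + j·sin(134.0°)) = -45.22 + j46.83 V
  V3 = 186·(cos(-45.0°) + j·sin(-45.0°)) = 131.5 - j131.5 V
  V4 = 110·(cos(60.0°) + j·sin(60.0°)) = 55 + j95.26 V
Step 2 — Sum components: V_total = 148.5 + j48.09 V.
Step 3 — Convert to polar: |V_total| = 156.1 V, ∠V_total = 17.9°.

V_total = 156.1∠17.9° V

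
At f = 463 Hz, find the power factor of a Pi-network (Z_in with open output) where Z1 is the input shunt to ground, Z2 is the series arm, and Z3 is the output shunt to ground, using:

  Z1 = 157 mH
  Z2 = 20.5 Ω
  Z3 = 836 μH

Step 1 — Angular frequency: ω = 2π·f = 2π·463 = 2909 rad/s.
Step 2 — Component impedances:
  Z1: Z = jωL = j·2909·0.157 = 0 + j456.7 Ω
  Z2: Z = R = 20.5 Ω
  Z3: Z = jωL = j·2909·0.000836 = 0 + j2.432 Ω
Step 3 — With open output, the series arm Z2 and the output shunt Z3 appear in series to ground: Z2 + Z3 = 20.5 + j2.432 Ω.
Step 4 — Parallel with input shunt Z1: Z_in = Z1 || (Z2 + Z3) = 20.24 + j3.323 Ω = 20.51∠9.3° Ω.
Step 5 — Power factor: PF = cos(φ) = Re(Z)/|Z| = 20.24/20.51 = 0.9868.
Step 6 — Type: Im(Z) = 3.323 ⇒ lagging (phase φ = 9.3°).

PF = 0.9868 (lagging, φ = 9.3°)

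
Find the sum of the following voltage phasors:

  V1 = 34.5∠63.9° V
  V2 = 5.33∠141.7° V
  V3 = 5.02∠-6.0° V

Step 1 — Convert each phasor to rectangular form:
  V1 = 34.5·(cos(63.9°) + j·sin(63.9°)) = 15.18 + j30.98 V
  V2 = 5.33·(cos(141.7°) + j·sin(141.7°)) = -4.183 + j3.303 V
  V3 = 5.02·(cos(-6.0°) + j·sin(-6.0°)) = 4.992 - j0.5247 V
Step 2 — Sum components: V_total = 15.99 + j33.76 V.
Step 3 — Convert to polar: |V_total| = 37.35 V, ∠V_total = 64.7°.

V_total = 37.35∠64.7° V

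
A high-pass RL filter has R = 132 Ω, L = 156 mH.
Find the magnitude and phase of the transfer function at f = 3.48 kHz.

Step 1 — Angular frequency: ω = 2π·3480 = 2.187e+04 rad/s.
Step 2 — Transfer function: H(jω) = jωL/(R + jωL).
Step 3 — Numerator jωL = j·3411; denominator R + jωL = 132 + j3411.
Step 4 — H = 0.9985 + j0.03864.
Step 5 — Magnitude: |H| = 0.9993 (-0.0 dB); phase: φ = 2.2°.

|H| = 0.9993 (-0.0 dB), φ = 2.2°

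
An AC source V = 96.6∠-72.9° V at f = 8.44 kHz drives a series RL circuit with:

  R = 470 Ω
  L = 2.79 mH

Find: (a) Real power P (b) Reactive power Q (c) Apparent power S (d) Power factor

Step 1 — Angular frequency: ω = 2π·f = 2π·8440 = 5.303e+04 rad/s.
Step 2 — Component impedances:
  R: Z = R = 470 Ω
  L: Z = jωL = j·5.303e+04·0.00279 = 0 + j148 Ω
Step 3 — Series combination: Z_total = R + L = 470 + j148 Ω = 492.7∠17.5° Ω.
Step 4 — Source phasor: V = 96.6∠-72.9° V = 28.4 - j92.33 V.
Step 5 — Current: I = V / Z = -0.001279 - j0.196 A = 0.196∠-90.4° A.
Step 6 — Complex power: S = V·I* = 18.06 + j5.687 VA.
Step 7 — Real power: P = Re(S) = 18.06 W.
Step 8 — Reactive power: Q = Im(S) = 5.687 VAR.
Step 9 — Apparent power: |S| = 18.94 VA.
Step 10 — Power factor: PF = P/|S| = 0.9539 (lagging).

(a) P = 18.06 W  (b) Q = 5.687 VAR  (c) S = 18.94 VA  (d) PF = 0.9539 (lagging)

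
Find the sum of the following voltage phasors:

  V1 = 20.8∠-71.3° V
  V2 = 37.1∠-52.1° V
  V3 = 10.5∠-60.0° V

Step 1 — Convert each phasor to rectangular form:
  V1 = 20.8·(cos(-71.3°) + j·sin(-71.3°)) = 6.669 - j19.7 V
  V2 = 37.1·(cos(-52.1°) + j·sin(-52.1°)) = 22.79 - j29.28 V
  V3 = 10.5·(cos(-60.0°) + j·sin(-60.0°)) = 5.25 - j9.093 V
Step 2 — Sum components: V_total = 34.71 - j58.07 V.
Step 3 — Convert to polar: |V_total| = 67.65 V, ∠V_total = -59.1°.

V_total = 67.65∠-59.1° V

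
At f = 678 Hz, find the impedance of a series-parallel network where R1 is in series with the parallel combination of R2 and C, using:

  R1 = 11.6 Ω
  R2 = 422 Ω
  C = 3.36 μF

Step 1 — Angular frequency: ω = 2π·f = 2π·678 = 4260 rad/s.
Step 2 — Component impedances:
  R1: Z = R = 11.6 Ω
  R2: Z = R = 422 Ω
  C: Z = 1/(jωC) = -j/(ω·C) = 0 - j69.86 Ω
Step 3 — Parallel branch: R2 || C = 1/(1/R2 + 1/C) = 11.26 - j68 Ω.
Step 4 — Series with R1: Z_total = R1 + (R2 || C) = 22.86 - j68 Ω = 71.74∠-71.4° Ω.

Z = 22.86 - j68 Ω = 71.74∠-71.4° Ω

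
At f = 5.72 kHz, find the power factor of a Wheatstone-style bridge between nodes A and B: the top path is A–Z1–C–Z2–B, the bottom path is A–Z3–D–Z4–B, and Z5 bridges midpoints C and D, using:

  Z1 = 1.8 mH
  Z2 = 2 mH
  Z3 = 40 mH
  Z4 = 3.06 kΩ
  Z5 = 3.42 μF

Step 1 — Angular frequency: ω = 2π·f = 2π·5720 = 3.594e+04 rad/s.
Step 2 — Component impedances:
  Z1: Z = jωL = j·3.594e+04·0.0018 = 0 + j64.69 Ω
  Z2: Z = jωL = j·3.594e+04·0.002 = 0 + j71.88 Ω
  Z3: Z = jωL = j·3.594e+04·0.04 = 0 + j1438 Ω
  Z4: Z = R = 3060 Ω
  Z5: Z = 1/(jωC) = -j/(ω·C) = 0 - j8.136 Ω
Step 3 — Bridge requires nodal analysis (the Z5 bridge couples midpoints C and D, so the two paths cannot be reduced to a simple series/parallel combination). Setting node B to ground and injecting 1 A at node A, the 3-node admittance system at A, C, D solves to V_A = Z_AB = 1.671 + j133.7 Ω = 133.7∠89.3° Ω.
Step 4 — Power factor: PF = cos(φ) = Re(Z)/|Z| = 1.671/133.7 = 0.0125.
Step 5 — Type: Im(Z) = 133.7 ⇒ lagging (phase φ = 89.3°).

PF = 0.0125 (lagging, φ = 89.3°)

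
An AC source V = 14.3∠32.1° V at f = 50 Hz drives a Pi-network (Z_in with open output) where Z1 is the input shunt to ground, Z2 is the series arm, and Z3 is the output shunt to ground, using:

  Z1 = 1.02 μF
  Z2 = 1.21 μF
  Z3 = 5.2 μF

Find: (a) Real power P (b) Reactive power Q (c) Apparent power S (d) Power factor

Step 1 — Angular frequency: ω = 2π·f = 2π·50 = 314.2 rad/s.
Step 2 — Component impedances:
  Z1: Z = 1/(jωC) = -j/(ω·C) = 0 - j3121 Ω
  Z2: Z = 1/(jωC) = -j/(ω·C) = 0 - j2631 Ω
  Z3: Z = 1/(jωC) = -j/(ω·C) = 0 - j612.1 Ω
Step 3 — With open output, the series arm Z2 and the output shunt Z3 appear in series to ground: Z2 + Z3 = 0 - j3243 Ω.
Step 4 — Parallel with input shunt Z1: Z_in = Z1 || (Z2 + Z3) = 0 - j1590 Ω = 1590∠-90.0° Ω.
Step 5 — Source phasor: V = 14.3∠32.1° V = 12.11 + j7.599 V.
Step 6 — Current: I = V / Z = -0.004778 + j0.007617 A = 0.008992∠122.1° A.
Step 7 — Complex power: S = V·I* = 0 - j0.1286 VA.
Step 8 — Real power: P = Re(S) = 0 W.
Step 9 — Reactive power: Q = Im(S) = -0.1286 VAR.
Step 10 — Apparent power: |S| = 0.1286 VA.
Step 11 — Power factor: PF = P/|S| = 0 (leading).

(a) P = 0 W  (b) Q = -0.1286 VAR  (c) S = 0.1286 VA  (d) PF = 0 (leading)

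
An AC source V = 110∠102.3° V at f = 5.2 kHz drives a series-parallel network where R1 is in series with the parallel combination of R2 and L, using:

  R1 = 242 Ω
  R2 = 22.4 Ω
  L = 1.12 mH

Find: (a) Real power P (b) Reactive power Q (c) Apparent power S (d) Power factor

Step 1 — Angular frequency: ω = 2π·f = 2π·5200 = 3.267e+04 rad/s.
Step 2 — Component impedances:
  R1: Z = R = 242 Ω
  R2: Z = R = 22.4 Ω
  L: Z = jωL = j·3.267e+04·0.00112 = 0 + j36.59 Ω
Step 3 — Parallel branch: R2 || L = 1/(1/R2 + 1/L) = 16.29 + j9.974 Ω.
Step 4 — Series with R1: Z_total = R1 + (R2 || L) = 258.3 + j9.974 Ω = 258.5∠2.2° Ω.
Step 5 — Source phasor: V = 110∠102.3° V = -23.43 + j107.5 V.
Step 6 — Current: I = V / Z = -0.07454 + j0.419 A = 0.4256∠100.1° A.
Step 7 — Complex power: S = V·I* = 46.78 + j1.806 VA.
Step 8 — Real power: P = Re(S) = 46.78 W.
Step 9 — Reactive power: Q = Im(S) = 1.806 VAR.
Step 10 — Apparent power: |S| = 46.81 VA.
Step 11 — Power factor: PF = P/|S| = 0.9993 (lagging).

(a) P = 46.78 W  (b) Q = 1.806 VAR  (c) S = 46.81 VA  (d) PF = 0.9993 (lagging)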